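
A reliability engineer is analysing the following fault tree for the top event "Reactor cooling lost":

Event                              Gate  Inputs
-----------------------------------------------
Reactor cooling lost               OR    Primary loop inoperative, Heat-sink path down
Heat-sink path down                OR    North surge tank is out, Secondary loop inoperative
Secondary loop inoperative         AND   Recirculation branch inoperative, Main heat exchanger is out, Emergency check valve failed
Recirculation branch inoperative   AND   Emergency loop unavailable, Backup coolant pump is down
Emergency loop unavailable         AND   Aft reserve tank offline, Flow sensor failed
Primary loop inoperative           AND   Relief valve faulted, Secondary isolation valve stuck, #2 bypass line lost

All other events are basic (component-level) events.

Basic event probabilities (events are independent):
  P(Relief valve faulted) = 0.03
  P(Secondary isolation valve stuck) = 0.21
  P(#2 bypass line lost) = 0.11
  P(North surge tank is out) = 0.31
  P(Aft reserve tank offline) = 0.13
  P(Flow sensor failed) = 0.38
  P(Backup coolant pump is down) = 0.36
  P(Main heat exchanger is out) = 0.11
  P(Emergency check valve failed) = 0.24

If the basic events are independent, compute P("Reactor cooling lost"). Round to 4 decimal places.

0.3108

P(Primary loop inoperative) [AND] = 0.03 × 0.21 × 0.11 = 0.000693
P(Emergency loop unavailable) [AND] = 0.13 × 0.38 = 0.049400
P(Recirculation branch inoperative) [AND] = 0.049400 × 0.36 = 0.017784
P(Secondary loop inoperative) [AND] = 0.017784 × 0.11 × 0.24 = 0.000469
P(Heat-sink path down) [OR] = 1 − (1−0.31) × (1−0.000469) = 0.310324
P(Reactor cooling lost) [OR] = 1 − (1−0.000693) × (1−0.310324) = 0.310802
Rounded to 4 decimal places: P(Reactor cooling lost) ≈ 0.3108.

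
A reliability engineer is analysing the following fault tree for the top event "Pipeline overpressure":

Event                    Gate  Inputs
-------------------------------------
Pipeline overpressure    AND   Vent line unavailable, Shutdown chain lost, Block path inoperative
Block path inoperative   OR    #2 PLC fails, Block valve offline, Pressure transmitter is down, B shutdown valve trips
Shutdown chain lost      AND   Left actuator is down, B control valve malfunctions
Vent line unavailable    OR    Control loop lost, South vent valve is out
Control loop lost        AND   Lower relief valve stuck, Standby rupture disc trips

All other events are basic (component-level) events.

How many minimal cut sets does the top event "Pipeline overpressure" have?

Control loop lost [AND]: one cut set from each child combined → 1 × 1 = 1 cut set(s).
Vent line unavailable [OR]: union of children's cut sets → 2 cut set(s).
Shutdown chain lost [AND]: one cut set from each child combined → 1 × 1 = 1 cut set(s).
Block path inoperative [OR]: union of children's cut sets → 4 cut set(s).
Pipeline overpressure [AND]: one cut set from each child combined → 2 × 1 × 4 = 8 cut set(s).
Minimal cut sets: {#2 PLC fails, B control valve malfunctions, Left actuator is down, Lower relief valve stuck, Standby rupture disc trips}; {B control valve malfunctions, Block valve offline, Left actuator is down, Lower relief valve stuck, Standby rupture disc trips}; {B control valve malfunctions, Left actuator is down, Lower relief valve stuck, Pressure transmitter is down, Standby rupture disc trips}; {B control valve malfunctions, B shutdown valve trips, Left actuator is down, Lower relief valve stuck, Standby rupture disc trips}; {#2 PLC fails, B control valve malfunctions, Left actuator is down, South vent valve is out}; {B control valve malfunctions, Block valve offline, Left actuator is down, South vent valve is out}; {B control valve malfunctions, Left actuator is down, Pressure transmitter is down, South vent valve is out}; {B control valve malfunctions, B shutdown valve trips, Left actuator is down, South vent valve is out}.

8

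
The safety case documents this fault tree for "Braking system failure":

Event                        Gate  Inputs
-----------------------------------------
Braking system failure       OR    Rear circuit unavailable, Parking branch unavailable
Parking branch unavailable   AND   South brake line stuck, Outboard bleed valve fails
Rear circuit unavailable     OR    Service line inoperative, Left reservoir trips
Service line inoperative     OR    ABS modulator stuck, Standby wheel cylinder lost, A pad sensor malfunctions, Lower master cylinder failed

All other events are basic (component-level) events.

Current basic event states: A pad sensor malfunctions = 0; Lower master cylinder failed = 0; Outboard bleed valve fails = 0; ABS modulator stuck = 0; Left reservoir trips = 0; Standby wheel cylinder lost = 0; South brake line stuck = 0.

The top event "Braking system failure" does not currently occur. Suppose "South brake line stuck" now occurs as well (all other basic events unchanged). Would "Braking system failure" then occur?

Counterfactual: set "South brake line stuck" to occurred.
Service line inoperative [OR]: ABS modulator stuck=not, Standby wheel cylinder lost=not, A pad sensor malfunctions=not, Lower master cylinder failed=not → no input occurs → does not occur.
Rear circuit unavailable [OR]: Service line inoperative=not, Left reservoir trips=not → no input occurs → does not occur.
Parking branch unavailable [AND]: South brake line stuck=occurs, Outboard bleed valve fails=not → not all inputs occur → does not occur.
Braking system failure [OR]: Rear circuit unavailable=not, Parking branch unavailable=not → no input occurs → does not occur.

No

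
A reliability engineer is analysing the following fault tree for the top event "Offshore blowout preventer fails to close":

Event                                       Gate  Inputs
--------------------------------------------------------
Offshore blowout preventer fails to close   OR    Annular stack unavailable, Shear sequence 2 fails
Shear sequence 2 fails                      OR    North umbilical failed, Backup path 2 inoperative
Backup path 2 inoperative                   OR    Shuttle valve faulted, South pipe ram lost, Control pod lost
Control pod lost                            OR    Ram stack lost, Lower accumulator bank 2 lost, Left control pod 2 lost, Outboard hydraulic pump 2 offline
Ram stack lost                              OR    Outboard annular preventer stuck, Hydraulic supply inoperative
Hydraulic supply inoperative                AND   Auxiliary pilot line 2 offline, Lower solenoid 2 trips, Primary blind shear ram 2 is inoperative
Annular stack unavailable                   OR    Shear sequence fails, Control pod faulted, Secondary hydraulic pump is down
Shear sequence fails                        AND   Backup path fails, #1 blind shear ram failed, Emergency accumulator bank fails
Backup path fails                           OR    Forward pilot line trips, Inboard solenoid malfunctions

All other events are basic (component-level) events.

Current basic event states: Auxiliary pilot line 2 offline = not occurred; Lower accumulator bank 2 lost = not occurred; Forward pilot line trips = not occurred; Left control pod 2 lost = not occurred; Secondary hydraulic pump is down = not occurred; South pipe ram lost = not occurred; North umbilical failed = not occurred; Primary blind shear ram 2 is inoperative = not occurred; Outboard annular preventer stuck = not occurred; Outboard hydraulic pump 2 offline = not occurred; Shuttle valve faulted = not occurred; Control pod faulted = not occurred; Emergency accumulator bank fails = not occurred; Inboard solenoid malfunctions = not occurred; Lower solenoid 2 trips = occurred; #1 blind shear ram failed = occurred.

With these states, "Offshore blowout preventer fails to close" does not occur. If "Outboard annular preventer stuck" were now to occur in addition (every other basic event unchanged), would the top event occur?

Counterfactual: set "Outboard annular preventer stuck" to occurred.
Backup path fails [OR]: Forward pilot line trips=not, Inboard solenoid malfunctions=not → no input occurs → does not occur.
Shear sequence fails [AND]: Backup path fails=not, #1 blind shear ram failed=occurs, Emergency accumulator bank fails=not → not all inputs occur → does not occur.
Annular stack unavailable [OR]: Shear sequence fails=not, Control pod faulted=not, Secondary hydraulic pump is down=not → no input occurs → does not occur.
Hydraulic supply inoperative [AND]: Auxiliary pilot line 2 offline=not, Lower solenoid 2 trips=occurs, Primary blind shear ram 2 is inoperative=not → not all inputs occur → does not occur.
Ram stack lost [OR]: Outboard annular preventer stuck=occurs, Hydraulic supply inoperative=not → at least one input occurs → occurs.
Control pod lost [OR]: Ram stack lost=occurs, Lower accumulator bank 2 lost=not, Left control pod 2 lost=not, Outboard hydraulic pump 2 offline=not → at least one input occurs → occurs.
Backup path 2 inoperative [OR]: Shuttle valve faulted=not, South pipe ram lost=not, Control pod lost=occurs → at least one input occurs → occurs.
Shear sequence 2 fails [OR]: North umbilical failed=not, Backup path 2 inoperative=occurs → at least one input occurs → occurs.
Offshore blowout preventer fails to close [OR]: Annular stack unavailable=not, Shear sequence 2 fails=occurs → at least one input occurs → occurs.

Yes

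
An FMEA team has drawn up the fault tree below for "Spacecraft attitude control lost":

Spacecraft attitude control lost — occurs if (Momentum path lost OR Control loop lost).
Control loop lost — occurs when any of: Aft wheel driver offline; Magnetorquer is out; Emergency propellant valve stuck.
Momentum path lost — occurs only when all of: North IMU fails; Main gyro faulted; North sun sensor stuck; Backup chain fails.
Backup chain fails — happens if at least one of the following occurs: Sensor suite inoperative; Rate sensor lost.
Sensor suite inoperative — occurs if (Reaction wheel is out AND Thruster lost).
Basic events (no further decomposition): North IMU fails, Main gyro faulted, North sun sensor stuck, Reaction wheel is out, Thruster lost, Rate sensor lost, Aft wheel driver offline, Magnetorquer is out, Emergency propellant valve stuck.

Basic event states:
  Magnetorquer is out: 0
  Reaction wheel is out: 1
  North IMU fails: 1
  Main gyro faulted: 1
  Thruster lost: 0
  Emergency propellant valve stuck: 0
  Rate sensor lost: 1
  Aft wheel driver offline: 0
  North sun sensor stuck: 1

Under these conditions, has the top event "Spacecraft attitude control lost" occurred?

Sensor suite inoperative [AND]: Reaction wheel is out=occurs, Thruster lost=not → not all inputs occur → does not occur.
Backup chain fails [OR]: Sensor suite inoperative=not, Rate sensor lost=occurs → at least one input occurs → occurs.
Momentum path lost [AND]: North IMU fails=occurs, Main gyro faulted=occurs, North sun sensor stuck=occurs, Backup chain fails=occurs → all inputs occur → occurs.
Control loop lost [OR]: Aft wheel driver offline=not, Magnetorquer is out=not, Emergency propellant valve stuck=not → no input occurs → does not occur.
Spacecraft attitude control lost [OR]: Momentum path lost=occurs, Control loop lost=not → at least one input occurs → occurs.

Yes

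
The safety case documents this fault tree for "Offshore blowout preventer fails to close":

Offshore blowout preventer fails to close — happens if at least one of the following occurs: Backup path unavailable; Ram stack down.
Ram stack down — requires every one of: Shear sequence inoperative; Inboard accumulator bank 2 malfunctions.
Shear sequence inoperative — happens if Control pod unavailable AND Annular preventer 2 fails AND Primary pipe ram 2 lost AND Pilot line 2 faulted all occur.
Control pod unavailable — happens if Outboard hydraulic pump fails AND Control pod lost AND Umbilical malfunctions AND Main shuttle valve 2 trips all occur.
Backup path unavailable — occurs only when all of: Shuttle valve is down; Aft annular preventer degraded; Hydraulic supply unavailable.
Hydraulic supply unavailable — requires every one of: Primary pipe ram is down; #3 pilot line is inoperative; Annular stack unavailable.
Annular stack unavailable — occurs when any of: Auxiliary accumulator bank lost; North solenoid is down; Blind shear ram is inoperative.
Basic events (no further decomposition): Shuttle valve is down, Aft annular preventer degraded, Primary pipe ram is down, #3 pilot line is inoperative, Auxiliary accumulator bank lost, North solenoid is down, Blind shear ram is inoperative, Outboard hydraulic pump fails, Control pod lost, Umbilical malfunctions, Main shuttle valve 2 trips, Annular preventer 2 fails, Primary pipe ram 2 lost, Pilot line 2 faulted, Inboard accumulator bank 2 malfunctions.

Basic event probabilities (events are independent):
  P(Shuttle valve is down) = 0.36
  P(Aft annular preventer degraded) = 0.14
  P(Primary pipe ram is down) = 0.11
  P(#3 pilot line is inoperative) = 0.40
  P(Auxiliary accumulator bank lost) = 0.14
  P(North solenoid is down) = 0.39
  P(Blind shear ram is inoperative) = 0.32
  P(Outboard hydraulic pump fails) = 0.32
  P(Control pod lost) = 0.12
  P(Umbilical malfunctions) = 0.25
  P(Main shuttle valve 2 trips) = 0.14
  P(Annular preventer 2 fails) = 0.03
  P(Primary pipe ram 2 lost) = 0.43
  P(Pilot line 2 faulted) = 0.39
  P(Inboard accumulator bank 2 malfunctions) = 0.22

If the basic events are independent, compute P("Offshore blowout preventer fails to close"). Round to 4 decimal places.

0.0014

P(Annular stack unavailable) [OR] = 1 − (1−0.14) × (1−0.39) × (1−0.32) = 0.643272
P(Hydraulic supply unavailable) [AND] = 0.11 × 0.40 × 0.643272 = 0.028304
P(Backup path unavailable) [AND] = 0.36 × 0.14 × 0.028304 = 0.001427
P(Control pod unavailable) [AND] = 0.32 × 0.12 × 0.25 × 0.14 = 0.001344
P(Shear sequence inoperative) [AND] = 0.001344 × 0.03 × 0.43 × 0.39 = 0.000007
P(Ram stack down) [AND] = 0.000007 × 0.22 = 0.000002
P(Offshore blowout preventer fails to close) [OR] = 1 − (1−0.001427) × (1−0.000002) = 0.001429
Rounded to 4 decimal places: P(Offshore blowout preventer fails to close) ≈ 0.0014.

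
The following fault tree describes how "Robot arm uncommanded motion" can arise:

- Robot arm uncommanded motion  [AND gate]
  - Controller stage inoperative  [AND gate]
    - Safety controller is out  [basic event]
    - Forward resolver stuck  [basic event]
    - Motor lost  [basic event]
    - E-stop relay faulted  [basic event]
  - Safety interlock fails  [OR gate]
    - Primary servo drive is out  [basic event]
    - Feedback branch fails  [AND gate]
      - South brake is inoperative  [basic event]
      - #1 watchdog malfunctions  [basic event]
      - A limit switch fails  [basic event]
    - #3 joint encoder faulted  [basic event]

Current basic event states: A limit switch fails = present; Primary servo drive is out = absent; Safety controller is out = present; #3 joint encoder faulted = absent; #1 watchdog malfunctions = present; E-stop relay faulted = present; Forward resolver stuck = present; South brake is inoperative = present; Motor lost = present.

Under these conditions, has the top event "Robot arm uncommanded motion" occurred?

Controller stage inoperative [AND]: Safety controller is out=occurs, Forward resolver stuck=occurs, Motor lost=occurs, E-stop relay faulted=occurs → all inputs occur → occurs.
Feedback branch fails [AND]: South brake is inoperative=occurs, #1 watchdog malfunctions=occurs, A limit switch fails=occurs → all inputs occur → occurs.
Safety interlock fails [OR]: Primary servo drive is out=not, Feedback branch fails=occurs, #3 joint encoder faulted=not → at least one input occurs → occurs.
Robot arm uncommanded motion [AND]: Controller stage inoperative=occurs, Safety interlock fails=occurs → all inputs occur → occurs.

Yes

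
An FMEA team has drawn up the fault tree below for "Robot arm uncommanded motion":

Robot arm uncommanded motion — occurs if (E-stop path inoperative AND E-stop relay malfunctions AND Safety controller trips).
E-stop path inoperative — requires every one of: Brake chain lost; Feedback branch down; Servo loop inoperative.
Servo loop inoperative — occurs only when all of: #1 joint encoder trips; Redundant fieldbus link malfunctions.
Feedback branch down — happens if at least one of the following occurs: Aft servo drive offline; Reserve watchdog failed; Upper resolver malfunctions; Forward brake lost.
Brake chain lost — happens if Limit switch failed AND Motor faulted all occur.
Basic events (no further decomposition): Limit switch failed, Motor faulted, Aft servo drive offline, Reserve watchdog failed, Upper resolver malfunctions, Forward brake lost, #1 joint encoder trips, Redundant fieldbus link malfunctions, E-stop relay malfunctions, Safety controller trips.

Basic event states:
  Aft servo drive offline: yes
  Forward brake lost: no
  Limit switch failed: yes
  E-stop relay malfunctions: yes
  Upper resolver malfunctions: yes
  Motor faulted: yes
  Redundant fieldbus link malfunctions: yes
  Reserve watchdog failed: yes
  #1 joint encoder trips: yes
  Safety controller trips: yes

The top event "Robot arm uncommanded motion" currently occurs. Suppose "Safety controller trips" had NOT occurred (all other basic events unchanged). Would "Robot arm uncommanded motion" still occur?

No

Counterfactual: set "Safety controller trips" to not occurred.
Brake chain lost [AND]: Limit switch failed=occurs, Motor faulted=occurs → all inputs occur → occurs.
Feedback branch down [OR]: Aft servo drive offline=occurs, Reserve watchdog failed=occurs, Upper resolver malfunctions=occurs, Forward brake lost=not → at least one input occurs → occurs.
Servo loop inoperative [AND]: #1 joint encoder trips=occurs, Redundant fieldbus link malfunctions=occurs → all inputs occur → occurs.
E-stop path inoperative [AND]: Brake chain lost=occurs, Feedback branch down=occurs, Servo loop inoperative=occurs → all inputs occur → occurs.
Robot arm uncommanded motion [AND]: E-stop path inoperative=occurs, E-stop relay malfunctions=occurs, Safety controller trips=not → not all inputs occur → does not occur.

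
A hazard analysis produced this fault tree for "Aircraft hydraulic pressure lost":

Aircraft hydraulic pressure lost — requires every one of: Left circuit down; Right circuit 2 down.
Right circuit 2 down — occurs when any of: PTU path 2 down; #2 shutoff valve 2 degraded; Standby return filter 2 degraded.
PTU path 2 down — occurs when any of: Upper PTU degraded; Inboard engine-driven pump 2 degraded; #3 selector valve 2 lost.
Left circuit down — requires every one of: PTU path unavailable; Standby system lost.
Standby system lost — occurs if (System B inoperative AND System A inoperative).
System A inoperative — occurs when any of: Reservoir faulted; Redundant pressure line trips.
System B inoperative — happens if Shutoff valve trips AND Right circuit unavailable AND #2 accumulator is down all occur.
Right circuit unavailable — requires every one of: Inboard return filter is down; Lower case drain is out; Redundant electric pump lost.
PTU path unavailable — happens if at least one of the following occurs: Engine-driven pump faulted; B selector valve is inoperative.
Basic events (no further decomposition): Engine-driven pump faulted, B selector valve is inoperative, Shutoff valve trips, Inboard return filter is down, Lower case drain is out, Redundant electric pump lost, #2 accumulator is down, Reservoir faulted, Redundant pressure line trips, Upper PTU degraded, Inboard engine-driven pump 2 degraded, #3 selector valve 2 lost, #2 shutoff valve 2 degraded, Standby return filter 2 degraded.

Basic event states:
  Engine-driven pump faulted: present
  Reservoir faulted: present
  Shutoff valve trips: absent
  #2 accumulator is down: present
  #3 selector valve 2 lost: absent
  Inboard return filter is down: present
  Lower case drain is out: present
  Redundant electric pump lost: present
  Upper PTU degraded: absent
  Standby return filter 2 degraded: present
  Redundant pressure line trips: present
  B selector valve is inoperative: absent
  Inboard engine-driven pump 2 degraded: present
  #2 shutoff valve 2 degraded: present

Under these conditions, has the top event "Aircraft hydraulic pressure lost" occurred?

PTU path unavailable [OR]: Engine-driven pump faulted=occurs, B selector valve is inoperative=not → at least one input occurs → occurs.
Right circuit unavailable [AND]: Inboard return filter is down=occurs, Lower case drain is out=occurs, Redundant electric pump lost=occurs → all inputs occur → occurs.
System B inoperative [AND]: Shutoff valve trips=not, Right circuit unavailable=occurs, #2 accumulator is down=occurs → not all inputs occur → does not occur.
System A inoperative [OR]: Reservoir faulted=occurs, Redundant pressure line trips=occurs → at least one input occurs → occurs.
Standby system lost [AND]: System B inoperative=not, System A inoperative=occurs → not all inputs occur → does not occur.
Left circuit down [AND]: PTU path unavailable=occurs, Standby system lost=not → not all inputs occur → does not occur.
PTU path 2 down [OR]: Upper PTU degraded=not, Inboard engine-driven pump 2 degraded=occurs, #3 selector valve 2 lost=not → at least one input occurs → occurs.
Right circuit 2 down [OR]: PTU path 2 down=occurs, #2 shutoff valve 2 degraded=occurs, Standby return filter 2 degraded=occurs → at least one input occurs → occurs.
Aircraft hydraulic pressure lost [AND]: Left circuit down=not, Right circuit 2 down=occurs → not all inputs occur → does not occur.

No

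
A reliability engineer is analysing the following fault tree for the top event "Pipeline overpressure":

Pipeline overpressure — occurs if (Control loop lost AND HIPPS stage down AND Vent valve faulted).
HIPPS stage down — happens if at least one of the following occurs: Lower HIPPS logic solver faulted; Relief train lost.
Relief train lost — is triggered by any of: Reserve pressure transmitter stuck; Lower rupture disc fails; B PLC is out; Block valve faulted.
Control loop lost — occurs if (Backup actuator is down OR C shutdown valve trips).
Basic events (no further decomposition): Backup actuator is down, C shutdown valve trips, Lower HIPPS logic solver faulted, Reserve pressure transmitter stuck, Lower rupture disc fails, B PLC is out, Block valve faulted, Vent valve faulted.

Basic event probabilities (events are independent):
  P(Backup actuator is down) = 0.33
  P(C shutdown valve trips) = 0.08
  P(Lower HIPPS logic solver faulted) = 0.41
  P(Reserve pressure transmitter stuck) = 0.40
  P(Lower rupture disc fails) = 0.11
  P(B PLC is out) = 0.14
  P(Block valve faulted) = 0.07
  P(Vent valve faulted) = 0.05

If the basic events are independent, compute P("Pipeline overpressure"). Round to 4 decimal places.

P(Control loop lost) [OR] = 1 − (1−0.33) × (1−0.08) = 0.383600
P(Relief train lost) [OR] = 1 − (1−0.40) × (1−0.11) × (1−0.14) × (1−0.07) = 0.572907
P(HIPPS stage down) [OR] = 1 − (1−0.41) × (1−0.572907) = 0.748015
P(Pipeline overpressure) [AND] = 0.383600 × 0.748015 × 0.05 = 0.014347
Rounded to 4 decimal places: P(Pipeline overpressure) ≈ 0.0143.

0.0143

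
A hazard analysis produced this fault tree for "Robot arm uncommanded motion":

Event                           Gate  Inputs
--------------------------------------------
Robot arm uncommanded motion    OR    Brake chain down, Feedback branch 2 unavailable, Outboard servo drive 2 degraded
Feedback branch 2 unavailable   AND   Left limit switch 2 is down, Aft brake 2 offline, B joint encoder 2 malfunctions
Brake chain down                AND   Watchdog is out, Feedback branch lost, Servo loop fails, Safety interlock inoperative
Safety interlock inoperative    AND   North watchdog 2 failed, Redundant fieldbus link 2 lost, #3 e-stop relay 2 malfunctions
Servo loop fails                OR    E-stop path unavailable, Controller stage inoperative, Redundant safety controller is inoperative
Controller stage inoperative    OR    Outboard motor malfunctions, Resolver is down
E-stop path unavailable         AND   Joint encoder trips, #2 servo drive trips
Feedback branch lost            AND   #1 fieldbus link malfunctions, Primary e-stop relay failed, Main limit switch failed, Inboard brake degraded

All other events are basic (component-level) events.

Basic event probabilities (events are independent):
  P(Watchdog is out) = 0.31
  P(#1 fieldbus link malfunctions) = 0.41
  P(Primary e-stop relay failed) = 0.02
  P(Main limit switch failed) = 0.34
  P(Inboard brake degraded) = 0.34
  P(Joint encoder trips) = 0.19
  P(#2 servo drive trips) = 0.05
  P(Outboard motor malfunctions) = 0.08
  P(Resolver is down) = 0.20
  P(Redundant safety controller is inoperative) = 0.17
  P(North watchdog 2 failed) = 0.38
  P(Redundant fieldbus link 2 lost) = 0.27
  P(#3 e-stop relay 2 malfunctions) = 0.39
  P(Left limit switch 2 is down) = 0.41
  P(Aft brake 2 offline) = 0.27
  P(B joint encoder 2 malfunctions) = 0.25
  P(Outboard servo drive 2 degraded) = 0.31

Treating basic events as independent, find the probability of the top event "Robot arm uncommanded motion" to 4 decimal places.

P(Feedback branch lost) [AND] = 0.41 × 0.02 × 0.34 × 0.34 = 0.000948
P(E-stop path unavailable) [AND] = 0.19 × 0.05 = 0.009500
P(Controller stage inoperative) [OR] = 1 − (1−0.08) × (1−0.20) = 0.264000
P(Servo loop fails) [OR] = 1 − (1−0.009500) × (1−0.264000) × (1−0.17) = 0.394923
P(Safety interlock inoperative) [AND] = 0.38 × 0.27 × 0.39 = 0.040014
P(Brake chain down) [AND] = 0.31 × 0.000948 × 0.394923 × 0.040014 = 0.000005
P(Feedback branch 2 unavailable) [AND] = 0.41 × 0.27 × 0.25 = 0.027675
P(Robot arm uncommanded motion) [OR] = 1 − (1−0.000005) × (1−0.027675) × (1−0.31) = 0.329099
Rounded to 4 decimal places: P(Robot arm uncommanded motion) ≈ 0.3291.

0.3291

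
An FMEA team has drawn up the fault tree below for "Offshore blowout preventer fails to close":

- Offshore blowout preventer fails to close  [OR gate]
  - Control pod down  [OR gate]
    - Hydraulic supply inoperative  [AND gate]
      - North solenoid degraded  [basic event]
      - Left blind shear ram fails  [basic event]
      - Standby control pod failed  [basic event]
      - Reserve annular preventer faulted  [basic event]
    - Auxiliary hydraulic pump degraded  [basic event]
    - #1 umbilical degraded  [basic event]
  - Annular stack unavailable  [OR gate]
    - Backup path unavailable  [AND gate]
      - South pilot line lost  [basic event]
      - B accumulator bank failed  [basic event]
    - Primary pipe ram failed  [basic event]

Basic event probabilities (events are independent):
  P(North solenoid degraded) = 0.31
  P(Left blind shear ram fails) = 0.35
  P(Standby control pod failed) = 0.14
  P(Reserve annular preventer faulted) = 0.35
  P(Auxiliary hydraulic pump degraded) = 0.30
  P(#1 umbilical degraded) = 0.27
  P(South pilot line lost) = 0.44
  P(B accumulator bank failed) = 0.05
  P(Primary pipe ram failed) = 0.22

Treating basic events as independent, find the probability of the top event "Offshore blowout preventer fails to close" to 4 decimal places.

0.6123

P(Hydraulic supply inoperative) [AND] = 0.31 × 0.35 × 0.14 × 0.35 = 0.005317
P(Control pod down) [OR] = 1 − (1−0.005317) × (1−0.30) × (1−0.27) = 0.491717
P(Backup path unavailable) [AND] = 0.44 × 0.05 = 0.022000
P(Annular stack unavailable) [OR] = 1 − (1−0.022000) × (1−0.22) = 0.237160
P(Offshore blowout preventer fails to close) [OR] = 1 − (1−0.491717) × (1−0.237160) = 0.612261
Rounded to 4 decimal places: P(Offshore blowout preventer fails to close) ≈ 0.6123.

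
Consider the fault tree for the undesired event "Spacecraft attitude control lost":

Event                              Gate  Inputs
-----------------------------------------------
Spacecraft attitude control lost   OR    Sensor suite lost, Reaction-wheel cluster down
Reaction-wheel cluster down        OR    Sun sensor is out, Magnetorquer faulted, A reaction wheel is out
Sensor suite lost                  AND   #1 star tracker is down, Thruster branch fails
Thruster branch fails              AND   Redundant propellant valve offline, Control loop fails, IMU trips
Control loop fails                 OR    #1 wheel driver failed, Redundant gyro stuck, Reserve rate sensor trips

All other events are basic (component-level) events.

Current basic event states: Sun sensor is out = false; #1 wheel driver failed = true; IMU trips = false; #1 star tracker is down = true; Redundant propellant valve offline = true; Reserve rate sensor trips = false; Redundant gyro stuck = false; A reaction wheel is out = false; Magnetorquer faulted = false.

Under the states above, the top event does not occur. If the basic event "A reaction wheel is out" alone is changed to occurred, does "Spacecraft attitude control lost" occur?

Counterfactual: set "A reaction wheel is out" to occurred.
Control loop fails [OR]: #1 wheel driver failed=occurs, Redundant gyro stuck=not, Reserve rate sensor trips=not → at least one input occurs → occurs.
Thruster branch fails [AND]: Redundant propellant valve offline=occurs, Control loop fails=occurs, IMU trips=not → not all inputs occur → does not occur.
Sensor suite lost [AND]: #1 star tracker is down=occurs, Thruster branch fails=not → not all inputs occur → does not occur.
Reaction-wheel cluster down [OR]: Sun sensor is out=not, Magnetorquer faulted=not, A reaction wheel is out=occurs → at least one input occurs → occurs.
Spacecraft attitude control lost [OR]: Sensor suite lost=not, Reaction-wheel cluster down=occurs → at least one input occurs → occurs.

Yes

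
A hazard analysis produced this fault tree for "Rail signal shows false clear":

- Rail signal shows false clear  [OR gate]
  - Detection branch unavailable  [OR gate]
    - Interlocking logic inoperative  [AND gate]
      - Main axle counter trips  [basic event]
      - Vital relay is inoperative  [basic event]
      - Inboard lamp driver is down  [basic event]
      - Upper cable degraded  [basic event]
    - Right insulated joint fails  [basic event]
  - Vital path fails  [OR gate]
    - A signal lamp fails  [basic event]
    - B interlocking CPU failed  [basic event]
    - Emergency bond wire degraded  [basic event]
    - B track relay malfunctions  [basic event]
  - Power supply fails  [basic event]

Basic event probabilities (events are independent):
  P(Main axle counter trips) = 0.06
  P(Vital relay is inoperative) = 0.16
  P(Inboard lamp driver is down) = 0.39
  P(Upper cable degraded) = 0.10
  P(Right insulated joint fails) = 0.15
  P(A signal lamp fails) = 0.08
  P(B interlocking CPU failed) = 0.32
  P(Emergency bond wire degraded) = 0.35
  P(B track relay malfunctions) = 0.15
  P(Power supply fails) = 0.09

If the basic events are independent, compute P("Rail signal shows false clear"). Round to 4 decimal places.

P(Interlocking logic inoperative) [AND] = 0.06 × 0.16 × 0.39 × 0.10 = 0.000374
P(Detection branch unavailable) [OR] = 1 − (1−0.000374) × (1−0.15) = 0.150318
P(Vital path fails) [OR] = 1 − (1−0.08) × (1−0.32) × (1−0.35) × (1−0.15) = 0.654356
P(Rail signal shows false clear) [OR] = 1 − (1−0.150318) × (1−0.654356) × (1−0.09) = 0.732744
Rounded to 4 decimal places: P(Rail signal shows false clear) ≈ 0.7327.

0.7327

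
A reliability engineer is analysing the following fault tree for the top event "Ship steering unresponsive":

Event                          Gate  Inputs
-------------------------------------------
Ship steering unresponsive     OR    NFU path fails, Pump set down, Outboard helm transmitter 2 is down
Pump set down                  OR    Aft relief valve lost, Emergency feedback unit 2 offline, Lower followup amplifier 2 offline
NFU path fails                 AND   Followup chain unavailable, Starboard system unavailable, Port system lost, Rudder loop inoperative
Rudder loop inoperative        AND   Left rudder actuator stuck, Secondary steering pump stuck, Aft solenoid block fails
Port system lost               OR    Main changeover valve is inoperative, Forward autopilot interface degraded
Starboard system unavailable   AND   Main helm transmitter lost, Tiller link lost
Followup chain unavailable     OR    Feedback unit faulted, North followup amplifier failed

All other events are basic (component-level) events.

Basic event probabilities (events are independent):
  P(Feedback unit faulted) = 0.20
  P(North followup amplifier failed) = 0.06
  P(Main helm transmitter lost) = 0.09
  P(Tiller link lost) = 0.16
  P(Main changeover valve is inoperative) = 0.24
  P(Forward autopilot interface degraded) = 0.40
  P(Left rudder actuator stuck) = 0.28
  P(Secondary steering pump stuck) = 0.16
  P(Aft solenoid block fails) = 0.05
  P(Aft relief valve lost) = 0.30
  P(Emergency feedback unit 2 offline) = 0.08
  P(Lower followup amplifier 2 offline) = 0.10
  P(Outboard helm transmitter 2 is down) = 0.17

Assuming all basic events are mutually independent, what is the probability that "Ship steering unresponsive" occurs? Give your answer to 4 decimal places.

P(Followup chain unavailable) [OR] = 1 − (1−0.20) × (1−0.06) = 0.248000
P(Starboard system unavailable) [AND] = 0.09 × 0.16 = 0.014400
P(Port system lost) [OR] = 1 − (1−0.24) × (1−0.40) = 0.544000
P(Rudder loop inoperative) [AND] = 0.28 × 0.16 × 0.05 = 0.002240
P(NFU path fails) [AND] = 0.248000 × 0.014400 × 0.544000 × 0.002240 = 0.000004
P(Pump set down) [OR] = 1 − (1−0.30) × (1−0.08) × (1−0.10) = 0.420400
P(Ship steering unresponsive) [OR] = 1 − (1−0.000004) × (1−0.420400) × (1−0.17) = 0.518934
Rounded to 4 decimal places: P(Ship steering unresponsive) ≈ 0.5189.

0.5189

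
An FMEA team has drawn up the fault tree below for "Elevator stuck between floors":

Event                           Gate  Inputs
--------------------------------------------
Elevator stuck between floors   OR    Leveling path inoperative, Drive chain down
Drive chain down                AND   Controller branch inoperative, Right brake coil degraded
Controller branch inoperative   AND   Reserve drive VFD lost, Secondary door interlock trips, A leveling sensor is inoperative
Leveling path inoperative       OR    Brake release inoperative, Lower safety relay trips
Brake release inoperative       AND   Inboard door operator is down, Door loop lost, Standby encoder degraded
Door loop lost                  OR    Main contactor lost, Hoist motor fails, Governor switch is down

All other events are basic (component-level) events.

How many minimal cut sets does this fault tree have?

5

Door loop lost [OR]: union of children's cut sets → 3 cut set(s).
Brake release inoperative [AND]: one cut set from each child combined → 1 × 3 × 1 = 3 cut set(s).
Leveling path inoperative [OR]: union of children's cut sets → 4 cut set(s).
Controller branch inoperative [AND]: one cut set from each child combined → 1 × 1 × 1 = 1 cut set(s).
Drive chain down [AND]: one cut set from each child combined → 1 × 1 = 1 cut set(s).
Elevator stuck between floors [OR]: union of children's cut sets → 5 cut set(s).
Minimal cut sets: {Inboard door operator is down, Main contactor lost, Standby encoder degraded}; {Hoist motor fails, Inboard door operator is down, Standby encoder degraded}; {Governor switch is down, Inboard door operator is down, Standby encoder degraded}; {Lower safety relay trips}; {A leveling sensor is inoperative, Reserve drive VFD lost, Right brake coil degraded, Secondary door interlock trips}.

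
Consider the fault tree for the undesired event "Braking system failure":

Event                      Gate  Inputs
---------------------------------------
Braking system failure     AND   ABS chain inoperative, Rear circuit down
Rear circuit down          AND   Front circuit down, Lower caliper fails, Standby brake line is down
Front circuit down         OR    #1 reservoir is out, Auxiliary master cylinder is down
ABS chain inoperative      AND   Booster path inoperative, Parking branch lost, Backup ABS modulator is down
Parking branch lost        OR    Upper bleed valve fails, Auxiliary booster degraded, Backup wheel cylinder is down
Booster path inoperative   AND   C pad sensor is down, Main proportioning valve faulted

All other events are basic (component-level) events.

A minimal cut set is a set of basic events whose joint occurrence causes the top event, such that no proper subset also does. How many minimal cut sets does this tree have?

6

Booster path inoperative [AND]: one cut set from each child combined → 1 × 1 = 1 cut set(s).
Parking branch lost [OR]: union of children's cut sets → 3 cut set(s).
ABS chain inoperative [AND]: one cut set from each child combined → 1 × 3 × 1 = 3 cut set(s).
Front circuit down [OR]: union of children's cut sets → 2 cut set(s).
Rear circuit down [AND]: one cut set from each child combined → 2 × 1 × 1 = 2 cut set(s).
Braking system failure [AND]: one cut set from each child combined → 3 × 2 = 6 cut set(s).
Minimal cut sets: {#1 reservoir is out, Backup ABS modulator is down, C pad sensor is down, Lower caliper fails, Main proportioning valve faulted, Standby brake line is down, Upper bleed valve fails}; {Auxiliary master cylinder is down, Backup ABS modulator is down, C pad sensor is down, Lower caliper fails, Main proportioning valve faulted, Standby brake line is down, Upper bleed valve fails}; {#1 reservoir is out, Auxiliary booster degraded, Backup ABS modulator is down, C pad sensor is down, Lower caliper fails, Main proportioning valve faulted, Standby brake line is down}; {Auxiliary booster degraded, Auxiliary master cylinder is down, Backup ABS modulator is down, C pad sensor is down, Lower caliper fails, Main proportioning valve faulted, Standby brake line is down}; {#1 reservoir is out, Backup ABS modulator is down, Backup wheel cylinder is down, C pad sensor is down, Lower caliper fails, Main proportioning valve faulted, Standby brake line is down}; {Auxiliary master cylinder is down, Backup ABS modulator is down, Backup wheel cylinder is down, C pad sensor is down, Lower caliper fails, Main proportioning valve faulted, Standby brake line is down}.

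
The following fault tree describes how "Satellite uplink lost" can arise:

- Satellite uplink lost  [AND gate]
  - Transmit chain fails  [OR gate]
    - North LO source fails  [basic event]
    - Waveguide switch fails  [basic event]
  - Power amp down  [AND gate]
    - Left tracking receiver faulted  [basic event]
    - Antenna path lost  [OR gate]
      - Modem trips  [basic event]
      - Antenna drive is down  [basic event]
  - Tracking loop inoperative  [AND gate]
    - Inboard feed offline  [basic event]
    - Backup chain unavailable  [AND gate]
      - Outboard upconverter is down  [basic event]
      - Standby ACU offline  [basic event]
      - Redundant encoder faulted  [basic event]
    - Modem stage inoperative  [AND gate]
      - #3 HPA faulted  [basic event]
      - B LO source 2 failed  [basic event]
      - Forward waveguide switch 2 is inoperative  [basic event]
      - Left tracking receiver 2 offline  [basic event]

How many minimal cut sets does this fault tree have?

4

Transmit chain fails [OR]: union of children's cut sets → 2 cut set(s).
Antenna path lost [OR]: union of children's cut sets → 2 cut set(s).
Power amp down [AND]: one cut set from each child combined → 1 × 2 = 2 cut set(s).
Backup chain unavailable [AND]: one cut set from each child combined → 1 × 1 × 1 = 1 cut set(s).
Modem stage inoperative [AND]: one cut set from each child combined → 1 × 1 × 1 × 1 = 1 cut set(s).
Tracking loop inoperative [AND]: one cut set from each child combined → 1 × 1 × 1 = 1 cut set(s).
Satellite uplink lost [AND]: one cut set from each child combined → 2 × 2 × 1 = 4 cut set(s).
Minimal cut sets: {#3 HPA faulted, B LO source 2 failed, Forward waveguide switch 2 is inoperative, Inboard feed offline, Left tracking receiver 2 offline, Left tracking receiver faulted, Modem trips, North LO source fails, Outboard upconverter is down, Redundant encoder faulted, Standby ACU offline}; {#3 HPA faulted, Antenna drive is down, B LO source 2 failed, Forward waveguide switch 2 is inoperative, Inboard feed offline, Left tracking receiver 2 offline, Left tracking receiver faulted, North LO source fails, Outboard upconverter is down, Redundant encoder faulted, Standby ACU offline}; {#3 HPA faulted, B LO source 2 failed, Forward waveguide switch 2 is inoperative, Inboard feed offline, Left tracking receiver 2 offline, Left tracking receiver faulted, Modem trips, Outboard upconverter is down, Redundant encoder faulted, Standby ACU offline, Waveguide switch fails}; {#3 HPA faulted, Antenna drive is down, B LO source 2 failed, Forward waveguide switch 2 is inoperative, Inboard feed offline, Left tracking receiver 2 offline, Left tracking receiver faulted, Outboard upconverter is down, Redundant encoder faulted, Standby ACU offline, Waveguide switch fails}.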